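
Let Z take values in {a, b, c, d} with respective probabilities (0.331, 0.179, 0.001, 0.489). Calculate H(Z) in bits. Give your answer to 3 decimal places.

H(Z) = −Σ p·log₂ p.
  −(0.331)·log₂(0.331) = 0.5280
  −(0.179)·log₂(0.179) = 0.4443
  −(0.001)·log₂(0.001) = 0.0100
  −(0.489)·log₂(0.489) = 0.5047
Sum: 0.5280 + 0.4443 + 0.0100 + 0.5047 = 1.487 bits.

1.487 bits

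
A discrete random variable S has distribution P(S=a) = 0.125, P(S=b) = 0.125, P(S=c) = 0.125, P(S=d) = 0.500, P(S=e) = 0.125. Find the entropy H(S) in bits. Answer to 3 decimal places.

2.000 bits

H(S) = −Σ p·log₂ p.
  −(0.125)·log₂(0.125) = 0.3750
  −(0.125)·log₂(0.125) = 0.3750
  −(0.125)·log₂(0.125) = 0.3750
  −(0.500)·log₂(0.500) = 0.5000
  −(0.125)·log₂(0.125) = 0.3750
Sum: 0.3750 + 0.3750 + 0.3750 + 0.5000 + 0.3750 = 2.000 bits.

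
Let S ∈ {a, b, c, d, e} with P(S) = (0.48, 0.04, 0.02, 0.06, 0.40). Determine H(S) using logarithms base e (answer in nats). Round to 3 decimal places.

H(S) = −Σ p·ln p.
  −(0.48)·ln(0.48) = 0.3523
  −(0.04)·ln(0.04) = 0.1288
  −(0.02)·ln(0.02) = 0.0782
  −(0.06)·ln(0.06) = 0.1688
  −(0.40)·ln(0.40) = 0.3665
Sum: 0.3523 + 0.1288 + 0.0782 + 0.1688 + 0.3665 = 1.095 nats.

1.095 nats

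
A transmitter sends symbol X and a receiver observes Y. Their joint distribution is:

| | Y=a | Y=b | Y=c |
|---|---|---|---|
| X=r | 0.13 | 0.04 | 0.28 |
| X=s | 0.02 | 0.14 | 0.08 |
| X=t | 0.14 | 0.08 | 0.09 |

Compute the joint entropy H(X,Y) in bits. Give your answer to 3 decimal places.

H(X,Y) = −Σ p(x,y)·log₂ p(x,y) over all 9 cells.
  cell (r,a): −0.13·log₂0.13 = 0.3826
  cell (r,b): −0.04·log₂0.04 = 0.1858
  cell (r,c): −0.28·log₂0.28 = 0.5142
  cell (s,a): −0.02·log₂0.02 = 0.1129
  cell (s,b): −0.14·log₂0.14 = 0.3971
  cell (s,c): −0.08·log₂0.08 = 0.2915
  cell (t,a): −0.14·log₂0.14 = 0.3971
  cell (t,b): −0.08·log₂0.08 = 0.2915
  cell (t,c): −0.09·log₂0.09 = 0.3127
Sum = 2.885 bits.

2.885 bits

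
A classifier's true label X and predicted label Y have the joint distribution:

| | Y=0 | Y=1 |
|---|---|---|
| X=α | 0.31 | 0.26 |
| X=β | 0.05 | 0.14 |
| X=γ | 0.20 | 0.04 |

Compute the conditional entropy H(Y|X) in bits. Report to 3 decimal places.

Marginals: p(X) = (0.5700, 0.1900, 0.2400), p(Y) = (0.5600, 0.4400).
H(Y|X) = Σ p(X) · H(Y|X=·).
  X=α: p=0.5700, H(Y|X=α) = 0.9944
  X=β: p=0.1900, H(Y|X=β) = 0.8315
  X=γ: p=0.2400, H(Y|X=γ) = 0.6500
Weighted sum = 0.881 bits.

0.881 bits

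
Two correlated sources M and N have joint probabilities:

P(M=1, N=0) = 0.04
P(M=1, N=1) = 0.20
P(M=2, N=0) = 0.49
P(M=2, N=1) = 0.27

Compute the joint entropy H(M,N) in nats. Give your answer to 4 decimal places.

1.1537 nats

H(M,N) = −Σ p(x,y)·ln p(x,y) over all 4 cells.
  cell (1,0): −0.04·ln0.04 = 0.12876
  cell (1,1): −0.20·ln0.20 = 0.32189
  cell (2,0): −0.49·ln0.49 = 0.34954
  cell (2,1): −0.27·ln0.27 = 0.35352
Sum = 1.1537 nats.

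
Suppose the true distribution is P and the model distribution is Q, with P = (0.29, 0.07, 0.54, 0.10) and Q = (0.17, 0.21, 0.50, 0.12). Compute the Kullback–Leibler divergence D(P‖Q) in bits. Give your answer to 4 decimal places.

D(P‖Q) = Σ p·log₂(p/q).
  0.29·log₂(0.29/0.17) = 0.22345
  0.07·log₂(0.07/0.21) = -0.11095
  0.54·log₂(0.54/0.50) = 0.05996
  0.10·log₂(0.10/0.12) = -0.02630
D(P‖Q) = 0.1462 bits.

0.1462 bits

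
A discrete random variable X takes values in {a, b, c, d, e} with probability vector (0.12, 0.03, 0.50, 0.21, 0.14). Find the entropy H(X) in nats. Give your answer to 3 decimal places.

1.309 nats

H(X) = −Σ p·ln p.
  −(0.12)·ln(0.12) = 0.2544
  −(0.03)·ln(0.03) = 0.1052
  −(0.50)·ln(0.50) = 0.3466
  −(0.21)·ln(0.21) = 0.3277
  −(0.14)·ln(0.14) = 0.2753
Sum: 0.2544 + 0.1052 + 0.3466 + 0.3277 + 0.2753 = 1.309 nats.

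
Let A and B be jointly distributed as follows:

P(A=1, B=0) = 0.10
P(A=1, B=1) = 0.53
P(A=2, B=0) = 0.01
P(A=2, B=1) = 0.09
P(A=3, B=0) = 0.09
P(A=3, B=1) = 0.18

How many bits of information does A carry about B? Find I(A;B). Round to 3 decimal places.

0.029 bits

Marginals: p(A) = (0.6300, 0.1000, 0.2700), p(B) = (0.2000, 0.8000).
I(A;B) = Σ p(x,y)·log₂[p(x,y)/(p(x)p(y))].
  (1,0): 0.10·log₂(0.7937) = -0.0333
  (1,1): 0.53·log₂(1.0516) = 0.0385
  (2,0): 0.01·log₂(0.5000) = -0.0100
  (2,1): 0.09·log₂(1.1250) = 0.0153
  (3,0): 0.09·log₂(1.6667) = 0.0663
  (3,1): 0.18·log₂(0.8333) = -0.0473
Sum = 0.029 bits.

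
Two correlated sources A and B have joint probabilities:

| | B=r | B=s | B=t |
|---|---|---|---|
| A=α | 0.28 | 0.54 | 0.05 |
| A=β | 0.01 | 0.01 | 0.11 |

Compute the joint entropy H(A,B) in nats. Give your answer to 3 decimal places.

H(A,B) = −Σ p(x,y)·ln p(x,y) over all 6 cells.
  cell (α,r): −0.28·ln0.28 = 0.3564
  cell (α,s): −0.54·ln0.54 = 0.3327
  cell (α,t): −0.05·ln0.05 = 0.1498
  cell (β,r): −0.01·ln0.01 = 0.0461
  cell (β,s): −0.01·ln0.01 = 0.0461
  cell (β,t): −0.11·ln0.11 = 0.2428
Sum = 1.174 nats.

1.174 nats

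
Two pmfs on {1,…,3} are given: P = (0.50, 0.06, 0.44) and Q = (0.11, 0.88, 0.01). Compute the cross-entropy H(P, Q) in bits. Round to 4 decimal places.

4.5266 bits

H(P,Q) = −Σ p·log₂ q.
  −0.50·log₂(0.11) = 1.59221
  −0.06·log₂(0.88) = 0.01107
  −0.44·log₂(0.01) = 2.92330
H(P,Q) = 4.5266 bits.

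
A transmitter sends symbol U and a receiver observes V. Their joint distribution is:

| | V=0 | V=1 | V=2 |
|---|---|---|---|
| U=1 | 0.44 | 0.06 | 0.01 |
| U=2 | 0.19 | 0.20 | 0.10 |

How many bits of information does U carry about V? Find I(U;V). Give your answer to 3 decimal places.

Marginals: p(U) = (0.5100, 0.4900), p(V) = (0.6300, 0.2600, 0.1100).
I(U;V) = Σ p(x,y)·log₂[p(x,y)/(p(x)p(y))].
  (1,0): 0.44·log₂(1.3694) = 0.1996
  (1,1): 0.06·log₂(0.4525) = -0.0686
  (1,2): 0.01·log₂(0.1783) = -0.0249
  (2,0): 0.19·log₂(0.6155) = -0.1330
  (2,1): 0.20·log₂(1.5699) = 0.1301
  (2,2): 0.10·log₂(1.8553) = 0.0892
Sum = 0.192 bits.

0.192 bits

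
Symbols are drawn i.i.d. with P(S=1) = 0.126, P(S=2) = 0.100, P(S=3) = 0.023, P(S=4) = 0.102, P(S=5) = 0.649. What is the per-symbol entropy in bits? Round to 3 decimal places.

H(S) = −Σ p·log₂ p.
  −(0.126)·log₂(0.126) = 0.3766
  −(0.100)·log₂(0.100) = 0.3322
  −(0.023)·log₂(0.023) = 0.1252
  −(0.102)·log₂(0.102) = 0.3359
  −(0.649)·log₂(0.649) = 0.4048
Sum: 0.3766 + 0.3322 + 0.1252 + 0.3359 + 0.4048 = 1.575 bits.

1.575 bits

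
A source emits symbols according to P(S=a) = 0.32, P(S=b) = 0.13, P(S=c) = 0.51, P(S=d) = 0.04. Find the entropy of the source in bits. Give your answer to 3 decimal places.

1.590 bits

H(S) = −Σ p·log₂ p.
  −(0.32)·log₂(0.32) = 0.5260
  −(0.13)·log₂(0.13) = 0.3826
  −(0.51)·log₂(0.51) = 0.4954
  −(0.04)·log₂(0.04) = 0.1858
Sum: 0.5260 + 0.3826 + 0.4954 + 0.1858 = 1.590 bits.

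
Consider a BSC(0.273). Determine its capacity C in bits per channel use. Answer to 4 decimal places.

Binary symmetric channel: C = 1 − h₂(ε) where h₂ is the binary entropy function.
h₂(0.273) = −0.273·log₂0.273 − 0.727·log₂0.727 = 0.8457.
C = 1 − 0.8457 = 0.1543 bits per channel use.

0.1543 bits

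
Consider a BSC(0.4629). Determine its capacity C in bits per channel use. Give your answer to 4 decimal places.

Binary symmetric channel: C = 1 − h₂(ε) where h₂ is the binary entropy function.
h₂(0.4629) = −0.4629·log₂0.4629 − 0.5371·log₂0.5371 = 0.9960.
C = 1 − 0.9960 = 0.0040 bits per channel use.

0.0040 bits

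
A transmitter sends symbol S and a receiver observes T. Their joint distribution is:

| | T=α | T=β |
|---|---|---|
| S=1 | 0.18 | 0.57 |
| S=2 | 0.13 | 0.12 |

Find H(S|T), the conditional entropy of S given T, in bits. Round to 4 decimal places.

Marginals: p(S) = (0.7500, 0.2500), p(T) = (0.3100, 0.6900).
H(S|T) = Σ p(T) · H(S|T=·).
  T=α: p=0.3100, H(S|T=α) = 0.9812
  T=β: p=0.6900, H(S|T=β) = 0.6666
Weighted sum = 0.7641 bits.

0.7641 bits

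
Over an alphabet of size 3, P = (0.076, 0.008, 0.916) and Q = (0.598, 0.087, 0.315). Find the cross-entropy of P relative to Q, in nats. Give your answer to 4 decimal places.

1.1168 nats

H(P,Q) = −Σ p·ln q.
  −0.076·ln(0.598) = 0.03908
  −0.008·ln(0.087) = 0.01953
  −0.916·ln(0.315) = 1.05815
H(P,Q) = 1.1168 nats.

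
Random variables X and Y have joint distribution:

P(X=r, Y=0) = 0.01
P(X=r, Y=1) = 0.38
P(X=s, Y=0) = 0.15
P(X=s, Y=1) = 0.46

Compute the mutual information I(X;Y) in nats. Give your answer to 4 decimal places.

Marginals: p(X) = (0.3900, 0.6100), p(Y) = (0.1600, 0.8400).
I(X;Y) = H(X) + H(Y) − H(X,Y).
H(X) = 0.6687, H(Y) = 0.4397, H(X,Y) = 1.0555.
I(X;Y) = 0.6687 + 0.4397 − 1.0555 = 0.0529 nats.

0.0529 nats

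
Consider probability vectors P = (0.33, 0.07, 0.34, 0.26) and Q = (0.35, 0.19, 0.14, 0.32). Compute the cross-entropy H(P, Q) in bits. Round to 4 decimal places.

2.0593 bits

H(P,Q) = −Σ p·log₂ q.
  −0.33·log₂(0.35) = 0.49981
  −0.07·log₂(0.19) = 0.16772
  −0.34·log₂(0.14) = 0.96441
  −0.26·log₂(0.32) = 0.42740
H(P,Q) = 2.0593 bits.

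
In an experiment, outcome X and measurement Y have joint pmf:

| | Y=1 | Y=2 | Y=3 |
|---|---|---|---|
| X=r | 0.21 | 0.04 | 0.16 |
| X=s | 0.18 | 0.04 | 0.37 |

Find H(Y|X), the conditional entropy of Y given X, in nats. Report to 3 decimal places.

0.878 nats

Marginals: p(X) = (0.4100, 0.5900), p(Y) = (0.3900, 0.0800, 0.5300).
H(Y|X) = Σ p(X) · H(Y|X=·).
  X=r: p=0.4100, H(Y|X=r) = 0.9369
  X=s: p=0.5900, H(Y|X=s) = 0.8373
Weighted sum = 0.878 nats.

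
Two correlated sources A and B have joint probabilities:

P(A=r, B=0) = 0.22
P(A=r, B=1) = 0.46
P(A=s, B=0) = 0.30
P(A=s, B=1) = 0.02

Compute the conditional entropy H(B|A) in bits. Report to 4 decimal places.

0.7255 bits

Chain rule: H(B|A) = H(A,B) − H(A).
Marginals: p(A) = (0.6800, 0.3200), p(B) = (0.5200, 0.4800).
H(A,B) = 1.6299 bits; H(A) = 0.9044 bits.
H(B|A) = 1.6299 − 0.9044 = 0.7255 bits.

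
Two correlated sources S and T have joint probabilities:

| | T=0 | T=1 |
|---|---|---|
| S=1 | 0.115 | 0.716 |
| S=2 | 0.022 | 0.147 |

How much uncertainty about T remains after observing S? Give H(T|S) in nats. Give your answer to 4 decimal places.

0.3994 nats

Marginals: p(S) = (0.8310, 0.1690), p(T) = (0.1370, 0.8630).
H(T|S) = Σ p(S) · H(T|S=·).
  S=1: p=0.8310, H(T|S=1) = 0.4020
  S=2: p=0.1690, H(T|S=2) = 0.3867
Weighted sum = 0.3994 nats.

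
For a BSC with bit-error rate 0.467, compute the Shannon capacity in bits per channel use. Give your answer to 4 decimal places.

0.0031 bits

Binary symmetric channel: C = 1 − h₂(ε) where h₂ is the binary entropy function.
h₂(0.467) = −0.467·log₂0.467 − 0.533·log₂0.533 = 0.9969.
C = 1 − 0.9969 = 0.0031 bits per channel use.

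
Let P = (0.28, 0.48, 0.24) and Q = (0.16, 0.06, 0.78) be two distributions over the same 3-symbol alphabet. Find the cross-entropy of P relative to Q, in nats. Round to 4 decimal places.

H(P,Q) = −Σ p·ln q.
  −0.28·ln(0.16) = 0.51312
  −0.48·ln(0.06) = 1.35044
  −0.24·ln(0.78) = 0.05963
H(P,Q) = 1.9232 nats.

1.9232 nats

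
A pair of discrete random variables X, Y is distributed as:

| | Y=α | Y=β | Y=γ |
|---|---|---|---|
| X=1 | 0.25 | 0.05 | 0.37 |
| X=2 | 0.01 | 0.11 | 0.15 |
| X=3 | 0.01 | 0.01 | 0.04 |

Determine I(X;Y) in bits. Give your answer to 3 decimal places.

0.161 bits

Marginals: p(X) = (0.6700, 0.2700, 0.0600), p(Y) = (0.2700, 0.1700, 0.5600).
I(X;Y) = H(X) + H(Y) − H(X,Y).
H(X) = 1.1407, H(Y) = 1.4130, H(X,Y) = 2.3927.
I(X;Y) = 1.1407 + 1.4130 − 2.3927 = 0.161 bits.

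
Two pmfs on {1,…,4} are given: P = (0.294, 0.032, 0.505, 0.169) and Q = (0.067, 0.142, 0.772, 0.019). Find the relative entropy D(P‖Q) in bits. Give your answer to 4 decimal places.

D(P‖Q) = Σ p·log₂(p/q).
  0.294·log₂(0.294/0.067) = 0.62727
  0.032·log₂(0.032/0.142) = -0.06879
  0.505·log₂(0.505/0.772) = -0.30922
  0.169·log₂(0.169/0.019) = 0.53285
D(P‖Q) = 0.7821 bits.

0.7821 bits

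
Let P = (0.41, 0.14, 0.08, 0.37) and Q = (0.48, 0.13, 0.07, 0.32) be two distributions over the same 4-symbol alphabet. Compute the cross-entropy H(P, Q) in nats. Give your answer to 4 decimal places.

1.2209 nats

H(P,Q) = −Σ p·ln q.
  −0.41·ln(0.48) = 0.30093
  −0.14·ln(0.13) = 0.28563
  −0.08·ln(0.07) = 0.21274
  −0.37·ln(0.32) = 0.42159
H(P,Q) = 1.2209 nats.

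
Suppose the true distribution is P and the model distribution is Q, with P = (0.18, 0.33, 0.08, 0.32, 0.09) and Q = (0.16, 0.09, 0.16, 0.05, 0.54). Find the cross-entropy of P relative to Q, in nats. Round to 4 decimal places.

2.2852 nats

H(P,Q) = −Σ p·ln q.
  −0.18·ln(0.16) = 0.32986
  −0.33·ln(0.09) = 0.79462
  −0.08·ln(0.16) = 0.14661
  −0.32·ln(0.05) = 0.95863
  −0.09·ln(0.54) = 0.05546
H(P,Q) = 2.2852 nats.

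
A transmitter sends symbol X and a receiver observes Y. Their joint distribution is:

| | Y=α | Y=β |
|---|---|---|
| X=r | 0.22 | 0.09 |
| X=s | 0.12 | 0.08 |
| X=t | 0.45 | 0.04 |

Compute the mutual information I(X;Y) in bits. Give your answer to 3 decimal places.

0.078 bits

Marginals: p(X) = (0.3100, 0.2000, 0.4900), p(Y) = (0.7900, 0.2100).
I(X;Y) = Σ p(x,y)·log₂[p(x,y)/(p(x)p(y))].
  (r,α): 0.22·log₂(0.8983) = -0.0340
  (r,β): 0.09·log₂(1.3825) = 0.0421
  (s,α): 0.12·log₂(0.7595) = -0.0476
  (s,β): 0.08·log₂(1.9048) = 0.0744
  (t,α): 0.45·log₂(1.1625) = 0.0977
  (t,β): 0.04·log₂(0.3887) = -0.0545
Sum = 0.078 bits.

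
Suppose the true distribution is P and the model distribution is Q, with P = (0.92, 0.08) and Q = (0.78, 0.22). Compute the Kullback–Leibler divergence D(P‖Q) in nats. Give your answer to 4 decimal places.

D(P‖Q) = Σ p·ln(p/q).
  0.92·ln(0.92/0.78) = 0.15187
  0.08·ln(0.08/0.22) = -0.08093
D(P‖Q) = 0.0709 nats.

0.0709 nats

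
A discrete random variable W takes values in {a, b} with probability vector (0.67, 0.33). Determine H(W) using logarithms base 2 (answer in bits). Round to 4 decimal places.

0.9149 bits

H(W) = −Σ p·log₂ p.
  −(0.67)·log₂(0.67) = 0.38710
  −(0.33)·log₂(0.33) = 0.52782
Sum: 0.38710 + 0.52782 = 0.9149 bits.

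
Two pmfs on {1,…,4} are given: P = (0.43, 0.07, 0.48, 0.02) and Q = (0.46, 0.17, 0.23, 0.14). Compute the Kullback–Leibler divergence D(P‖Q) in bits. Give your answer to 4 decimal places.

0.3219 bits

D(P‖Q) = Σ p·log₂(p/q).
  0.43·log₂(0.43/0.46) = -0.04184
  0.07·log₂(0.07/0.17) = -0.08961
  0.48·log₂(0.48/0.23) = 0.50947
  0.02·log₂(0.02/0.14) = -0.05615
D(P‖Q) = 0.3219 bits.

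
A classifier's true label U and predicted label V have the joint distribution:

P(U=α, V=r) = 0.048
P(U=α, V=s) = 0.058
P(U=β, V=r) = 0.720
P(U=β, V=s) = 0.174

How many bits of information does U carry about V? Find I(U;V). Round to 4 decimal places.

Marginals: p(U) = (0.1060, 0.8940), p(V) = (0.7680, 0.2320).
I(U;V) = H(U) + H(V) − H(U,V).
H(U) = 0.4877, H(V) = 0.7815, H(U,V) = 1.2287.
I(U;V) = 0.4877 + 0.7815 − 1.2287 = 0.0405 bits.

0.0405 bits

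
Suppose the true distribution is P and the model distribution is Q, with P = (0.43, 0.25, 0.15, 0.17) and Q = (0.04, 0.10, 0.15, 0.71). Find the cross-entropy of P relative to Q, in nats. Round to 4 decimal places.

2.3026 nats

H(P,Q) = −Σ p·ln q.
  −0.43·ln(0.04) = 1.38412
  −0.25·ln(0.10) = 0.57565
  −0.15·ln(0.15) = 0.28457
  −0.17·ln(0.71) = 0.05822
H(P,Q) = 2.3026 nats.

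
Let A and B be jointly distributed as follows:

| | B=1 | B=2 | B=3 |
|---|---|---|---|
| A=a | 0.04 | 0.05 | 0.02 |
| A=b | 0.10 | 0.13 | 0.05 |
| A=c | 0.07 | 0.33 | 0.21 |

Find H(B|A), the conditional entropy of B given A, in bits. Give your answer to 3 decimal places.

1.415 bits

Chain rule: H(B|A) = H(A,B) − H(A).
Marginals: p(A) = (0.1100, 0.2800, 0.6100), p(B) = (0.2100, 0.5100, 0.2800).
H(A,B) = 2.7149 bits; H(A) = 1.2995 bits.
H(B|A) = 2.7149 − 1.2995 = 1.415 bits.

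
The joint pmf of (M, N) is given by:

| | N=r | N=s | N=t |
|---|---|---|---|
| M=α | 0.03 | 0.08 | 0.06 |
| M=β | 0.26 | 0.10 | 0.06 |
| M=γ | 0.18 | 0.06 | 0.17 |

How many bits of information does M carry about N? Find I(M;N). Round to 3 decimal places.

0.120 bits

Marginals: p(M) = (0.1700, 0.4200, 0.4100), p(N) = (0.4700, 0.2400, 0.2900).
I(M;N) = Σ p(x,y)·log₂[p(x,y)/(p(x)p(y))].
  (α,r): 0.03·log₂(0.3755) = -0.0424
  (α,s): 0.08·log₂(1.9608) = 0.0777
  (α,t): 0.06·log₂(1.2170) = 0.0170
  (β,r): 0.26·log₂(1.3171) = 0.1033
  (β,s): 0.10·log₂(0.9921) = -0.0011
  (β,t): 0.06·log₂(0.4926) = -0.0613
  (γ,r): 0.18·log₂(0.9341) = -0.0177
  (γ,s): 0.06·log₂(0.6098) = -0.0428
  (γ,t): 0.17·log₂(1.4298) = 0.0877
Sum = 0.120 bits.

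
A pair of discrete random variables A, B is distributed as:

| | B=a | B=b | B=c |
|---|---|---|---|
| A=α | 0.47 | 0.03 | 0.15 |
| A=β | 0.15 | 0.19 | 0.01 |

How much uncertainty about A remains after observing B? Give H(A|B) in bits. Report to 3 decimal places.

0.675 bits

Marginals: p(A) = (0.6500, 0.3500), p(B) = (0.6200, 0.2200, 0.1600).
H(A|B) = Σ p(B) · H(A|B=·).
  B=a: p=0.6200, H(A|B=a) = 0.7982
  B=b: p=0.2200, H(A|B=b) = 0.5746
  B=c: p=0.1600, H(A|B=c) = 0.3373
Weighted sum = 0.675 bits.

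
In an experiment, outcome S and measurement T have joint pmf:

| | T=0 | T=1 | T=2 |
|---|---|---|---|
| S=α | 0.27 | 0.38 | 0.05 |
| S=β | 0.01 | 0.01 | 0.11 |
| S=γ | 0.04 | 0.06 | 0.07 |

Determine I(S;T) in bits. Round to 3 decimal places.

Marginals: p(S) = (0.7000, 0.1300, 0.1700), p(T) = (0.3200, 0.4500, 0.2300).
I(S;T) = Σ p(x,y)·log₂[p(x,y)/(p(x)p(y))].
  (α,0): 0.27·log₂(1.2054) = 0.0728
  (α,1): 0.38·log₂(1.2063) = 0.1028
  (α,2): 0.05·log₂(0.3106) = -0.0844
  (β,0): 0.01·log₂(0.2404) = -0.0206
  (β,1): 0.01·log₂(0.1709) = -0.0255
  (β,2): 0.11·log₂(3.6789) = 0.2067
  (γ,0): 0.04·log₂(0.7353) = -0.0177
  (γ,1): 0.06·log₂(0.7843) = -0.0210
  (γ,2): 0.07·log₂(1.7903) = 0.0588
Sum = 0.272 bits.

0.272 bits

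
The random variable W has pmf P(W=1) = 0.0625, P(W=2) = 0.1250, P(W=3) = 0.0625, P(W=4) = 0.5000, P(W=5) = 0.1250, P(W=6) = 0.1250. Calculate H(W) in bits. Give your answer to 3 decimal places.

2.125 bits

H(W) = −Σ p·log₂ p.
  −(0.0625)·log₂(0.0625) = 0.2500
  −(0.1250)·log₂(0.1250) = 0.3750
  −(0.0625)·log₂(0.0625) = 0.2500
  −(0.5000)·log₂(0.5000) = 0.5000
  −(0.1250)·log₂(0.1250) = 0.3750
  −(0.1250)·log₂(0.1250) = 0.3750
Sum: 0.2500 + 0.3750 + 0.2500 + 0.5000 + 0.3750 + 0.3750 = 2.125 bits.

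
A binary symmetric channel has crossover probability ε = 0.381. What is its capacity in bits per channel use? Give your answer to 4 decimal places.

0.0413 bits

Binary symmetric channel: C = 1 − h₂(ε) where h₂ is the binary entropy function.
h₂(0.381) = −0.381·log₂0.381 − 0.619·log₂0.619 = 0.9587.
C = 1 − 0.9587 = 0.0413 bits per channel use.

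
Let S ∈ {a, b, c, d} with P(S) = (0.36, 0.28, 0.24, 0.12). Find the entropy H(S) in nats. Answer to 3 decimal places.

H(S) = −Σ p·ln p.
  −(0.36)·ln(0.36) = 0.3678
  −(0.28)·ln(0.28) = 0.3564
  −(0.24)·ln(0.24) = 0.3425
  −(0.12)·ln(0.12) = 0.2544
Sum: 0.3678 + 0.3564 + 0.3425 + 0.2544 = 1.321 nats.

1.321 nats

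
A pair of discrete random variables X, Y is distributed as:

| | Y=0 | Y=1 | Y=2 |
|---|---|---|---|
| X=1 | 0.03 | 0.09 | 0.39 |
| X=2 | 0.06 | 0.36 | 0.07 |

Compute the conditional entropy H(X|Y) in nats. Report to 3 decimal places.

0.479 nats

Chain rule: H(X|Y) = H(X,Y) − H(Y).
Marginals: p(X) = (0.5100, 0.4900), p(Y) = (0.0900, 0.4500, 0.4600).
H(X,Y) = 1.4119 nats; H(Y) = 0.9332 nats.
H(X|Y) = 1.4119 − 0.9332 = 0.479 nats.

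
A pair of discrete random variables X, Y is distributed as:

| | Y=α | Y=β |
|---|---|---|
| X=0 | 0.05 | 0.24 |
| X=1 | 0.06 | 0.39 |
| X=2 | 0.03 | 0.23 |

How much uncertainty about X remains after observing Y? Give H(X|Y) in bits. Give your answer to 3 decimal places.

Marginals: p(X) = (0.2900, 0.4500, 0.2600), p(Y) = (0.1400, 0.8600).
H(X|Y) = Σ p(Y) · H(X|Y=·).
  Y=α: p=0.1400, H(X|Y=α) = 1.5306
  Y=β: p=0.8600, H(X|Y=β) = 1.5401
Weighted sum = 1.539 bits.

1.539 bits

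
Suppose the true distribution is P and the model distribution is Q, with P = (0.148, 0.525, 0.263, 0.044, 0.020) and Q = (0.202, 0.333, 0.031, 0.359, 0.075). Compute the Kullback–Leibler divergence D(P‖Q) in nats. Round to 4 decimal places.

D(P‖Q) = Σ p·ln(p/q).
  0.148·ln(0.148/0.202) = -0.04604
  0.525·ln(0.525/0.333) = 0.23901
  0.263·ln(0.263/0.031) = 0.56234
  0.044·ln(0.044/0.359) = -0.09236
  0.020·ln(0.020/0.075) = -0.02644
D(P‖Q) = 0.6365 nats.

0.6365 nats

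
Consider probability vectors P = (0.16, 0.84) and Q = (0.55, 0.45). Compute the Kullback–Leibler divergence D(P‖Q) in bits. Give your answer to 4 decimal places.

0.4714 bits

D(P‖Q) = Σ p·log₂(p/q).
  0.16·log₂(0.16/0.55) = -0.28502
  0.84·log₂(0.84/0.45) = 0.75639
D(P‖Q) = 0.4714 bits.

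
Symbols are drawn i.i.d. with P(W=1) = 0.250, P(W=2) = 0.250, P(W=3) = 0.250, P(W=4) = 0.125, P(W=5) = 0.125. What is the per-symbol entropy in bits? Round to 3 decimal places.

H(W) = −Σ p·log₂ p.
  −(0.250)·log₂(0.250) = 0.5000
  −(0.250)·log₂(0.250) = 0.5000
  −(0.250)·log₂(0.250) = 0.5000
  −(0.125)·log₂(0.125) = 0.3750
  −(0.125)·log₂(0.125) = 0.3750
Sum: 0.5000 + 0.5000 + 0.5000 + 0.3750 + 0.3750 = 2.250 bits.

2.250 bits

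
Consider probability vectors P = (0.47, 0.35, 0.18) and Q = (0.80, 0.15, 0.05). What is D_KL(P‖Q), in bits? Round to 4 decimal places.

D(P‖Q) = Σ p·log₂(p/q).
  0.47·log₂(0.47/0.80) = -0.36065
  0.35·log₂(0.35/0.15) = 0.42784
  0.18·log₂(0.18/0.05) = 0.33264
D(P‖Q) = 0.3998 bits.

0.3998 bits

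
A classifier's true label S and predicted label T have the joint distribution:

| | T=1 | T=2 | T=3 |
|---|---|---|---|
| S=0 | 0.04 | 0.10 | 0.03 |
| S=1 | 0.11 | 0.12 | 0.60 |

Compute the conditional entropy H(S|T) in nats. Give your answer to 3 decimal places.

Marginals: p(S) = (0.1700, 0.8300), p(T) = (0.1500, 0.2200, 0.6300).
H(S|T) = Σ p(T) · H(S|T=·).
  T=1: p=0.1500, H(S|T=1) = 0.5799
  T=2: p=0.2200, H(S|T=2) = 0.6890
  T=3: p=0.6300, H(S|T=3) = 0.1914
Weighted sum = 0.359 nats.

0.359 nats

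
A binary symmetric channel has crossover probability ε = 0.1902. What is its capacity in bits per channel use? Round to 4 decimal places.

0.2981 bits

Binary symmetric channel: C = 1 − h₂(ε) where h₂ is the binary entropy function.
h₂(0.1902) = −0.1902·log₂0.1902 − 0.8098·log₂0.8098 = 0.7019.
C = 1 − 0.7019 = 0.2981 bits per channel use.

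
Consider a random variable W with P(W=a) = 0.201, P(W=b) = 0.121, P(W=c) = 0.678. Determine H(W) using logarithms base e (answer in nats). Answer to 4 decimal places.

0.8415 nats

H(W) = −Σ p·ln p.
  −(0.201)·ln(0.201) = 0.32249
  −(0.121)·ln(0.121) = 0.25555
  −(0.678)·ln(0.678) = 0.26348
Sum: 0.32249 + 0.25555 + 0.26348 = 0.8415 nats.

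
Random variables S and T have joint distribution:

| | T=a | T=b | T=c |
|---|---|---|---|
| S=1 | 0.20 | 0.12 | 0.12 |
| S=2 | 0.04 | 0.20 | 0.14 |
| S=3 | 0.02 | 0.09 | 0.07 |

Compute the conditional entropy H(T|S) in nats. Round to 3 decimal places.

1.000 nats

Chain rule: H(T|S) = H(S,T) − H(S).
Marginals: p(S) = (0.4400, 0.3800, 0.1800), p(T) = (0.2600, 0.4100, 0.3300).
H(S,T) = 2.0378 nats; H(S) = 1.0376 nats.
H(T|S) = 2.0378 − 1.0376 = 1.000 nats.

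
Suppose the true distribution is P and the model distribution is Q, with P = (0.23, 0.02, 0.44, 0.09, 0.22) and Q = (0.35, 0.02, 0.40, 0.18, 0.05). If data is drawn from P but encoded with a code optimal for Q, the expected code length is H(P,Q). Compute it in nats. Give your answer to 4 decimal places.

H(P,Q) = −Σ p·ln q.
  −0.23·ln(0.35) = 0.24146
  −0.02·ln(0.02) = 0.07824
  −0.44·ln(0.40) = 0.40317
  −0.09·ln(0.18) = 0.15433
  −0.22·ln(0.05) = 0.65906
H(P,Q) = 1.5363 nats.

1.5363 nats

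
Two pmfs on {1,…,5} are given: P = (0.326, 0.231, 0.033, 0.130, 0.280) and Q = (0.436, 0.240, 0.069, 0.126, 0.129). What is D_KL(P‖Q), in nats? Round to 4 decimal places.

0.0931 nats

D(P‖Q) = Σ p·ln(p/q).
  0.326·ln(0.326/0.436) = -0.09478
  0.231·ln(0.231/0.240) = -0.00883
  0.033·ln(0.033/0.069) = -0.02434
  0.130·ln(0.130/0.126) = 0.00406
  0.280·ln(0.280/0.129) = 0.21699
D(P‖Q) = 0.0931 nats.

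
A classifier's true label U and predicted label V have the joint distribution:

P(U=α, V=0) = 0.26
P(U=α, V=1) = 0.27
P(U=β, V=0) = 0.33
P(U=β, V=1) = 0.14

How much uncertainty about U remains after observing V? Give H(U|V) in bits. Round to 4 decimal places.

Chain rule: H(U|V) = H(U,V) − H(V).
Marginals: p(U) = (0.5300, 0.4700), p(V) = (0.5900, 0.4100).
H(U,V) = 1.9402 bits; H(V) = 0.9765 bits.
H(U|V) = 1.9402 − 0.9765 = 0.9637 bits.

0.9637 bits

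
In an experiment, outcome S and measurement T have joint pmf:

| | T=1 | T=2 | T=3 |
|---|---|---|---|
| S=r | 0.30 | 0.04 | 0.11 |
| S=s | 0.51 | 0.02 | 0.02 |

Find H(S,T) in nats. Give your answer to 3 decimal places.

H(S,T) = −Σ p(x,y)·ln p(x,y) over all 6 cells.
  cell (r,1): −0.30·ln0.30 = 0.3612
  cell (r,2): −0.04·ln0.04 = 0.1288
  cell (r,3): −0.11·ln0.11 = 0.2428
  cell (s,1): −0.51·ln0.51 = 0.3434
  cell (s,2): −0.02·ln0.02 = 0.0782
  cell (s,3): −0.02·ln0.02 = 0.0782
Sum = 1.233 nats.

1.233 nats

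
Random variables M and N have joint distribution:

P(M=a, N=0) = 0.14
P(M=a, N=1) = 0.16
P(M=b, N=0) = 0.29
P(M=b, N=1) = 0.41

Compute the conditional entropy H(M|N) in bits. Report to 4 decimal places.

0.8796 bits

Chain rule: H(M|N) = H(M,N) − H(N).
Marginals: p(M) = (0.3000, 0.7000), p(N) = (0.4300, 0.5700).
H(M,N) = 1.8654 bits; H(N) = 0.9858 bits.
H(M|N) = 1.8654 − 0.9858 = 0.8796 bits.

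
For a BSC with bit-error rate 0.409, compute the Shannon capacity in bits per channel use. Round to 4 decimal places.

Binary symmetric channel: C = 1 − h₂(ε) where h₂ is the binary entropy function.
h₂(0.409) = −0.409·log₂0.409 − 0.591·log₂0.591 = 0.9760.
C = 1 − 0.9760 = 0.0240 bits per channel use.

0.0240 bits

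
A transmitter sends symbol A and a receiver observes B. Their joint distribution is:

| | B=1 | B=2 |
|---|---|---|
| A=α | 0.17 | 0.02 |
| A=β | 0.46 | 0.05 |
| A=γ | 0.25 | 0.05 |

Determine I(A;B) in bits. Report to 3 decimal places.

0.006 bits

Marginals: p(A) = (0.1900, 0.5100, 0.3000), p(B) = (0.8800, 0.1200).
I(A;B) = Σ p(x,y)·log₂[p(x,y)/(p(x)p(y))].
  (α,1): 0.17·log₂(1.0167) = 0.0041
  (α,2): 0.02·log₂(0.8772) = -0.0038
  (β,1): 0.46·log₂(1.0250) = 0.0164
  (β,2): 0.05·log₂(0.8170) = -0.0146
  (γ,1): 0.25·log₂(0.9470) = -0.0197
  (γ,2): 0.05·log₂(1.3889) = 0.0237
Sum = 0.006 bits.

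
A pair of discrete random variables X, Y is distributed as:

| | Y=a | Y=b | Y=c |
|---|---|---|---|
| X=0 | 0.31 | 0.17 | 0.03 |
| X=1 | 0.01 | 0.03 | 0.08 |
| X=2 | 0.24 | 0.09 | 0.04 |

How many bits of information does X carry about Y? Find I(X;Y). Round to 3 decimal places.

0.178 bits

Marginals: p(X) = (0.5100, 0.1200, 0.3700), p(Y) = (0.5600, 0.2900, 0.1500).
I(X;Y) = Σ p(x,y)·log₂[p(x,y)/(p(x)p(y))].
  (0,a): 0.31·log₂(1.0854) = 0.0367
  (0,b): 0.17·log₂(1.1494) = 0.0342
  (0,c): 0.03·log₂(0.3922) = -0.0405
  (1,a): 0.01·log₂(0.1488) = -0.0275
  (1,b): 0.03·log₂(0.8621) = -0.0064
  (1,c): 0.08·log₂(4.4444) = 0.1722
  (2,a): 0.24·log₂(1.1583) = 0.0509
  (2,b): 0.09·log₂(0.8388) = -0.0228
  (2,c): 0.04·log₂(0.7207) = -0.0189
Sum = 0.178 bits.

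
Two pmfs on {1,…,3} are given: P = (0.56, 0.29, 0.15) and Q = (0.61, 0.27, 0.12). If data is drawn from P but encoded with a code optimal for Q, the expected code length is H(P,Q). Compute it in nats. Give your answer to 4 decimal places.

H(P,Q) = −Σ p·ln q.
  −0.56·ln(0.61) = 0.27681
  −0.29·ln(0.27) = 0.37971
  −0.15·ln(0.12) = 0.31804
H(P,Q) = 0.9746 nats.

0.9746 nats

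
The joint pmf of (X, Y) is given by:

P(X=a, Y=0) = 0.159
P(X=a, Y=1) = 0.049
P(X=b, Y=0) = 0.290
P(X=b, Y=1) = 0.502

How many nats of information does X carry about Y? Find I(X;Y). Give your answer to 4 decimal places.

Marginals: p(X) = (0.2080, 0.7920), p(Y) = (0.4490, 0.5510).
I(X;Y) = Σ p(x,y)·ln[p(x,y)/(p(x)p(y))].
  (a,0): 0.159·ln(1.7025) = 0.08460
  (a,1): 0.049·ln(0.4275) = -0.04164
  (b,0): 0.290·ln(0.8155) = -0.05914
  (b,1): 0.502·ln(1.1503) = 0.07031
Sum = 0.0541 nats.

0.0541 nats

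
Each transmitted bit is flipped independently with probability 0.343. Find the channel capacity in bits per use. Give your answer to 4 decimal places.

Binary symmetric channel: C = 1 − h₂(ε) where h₂ is the binary entropy function.
h₂(0.343) = −0.343·log₂0.343 − 0.657·log₂0.657 = 0.9277.
C = 1 − 0.9277 = 0.0723 bits per channel use.

0.0723 bits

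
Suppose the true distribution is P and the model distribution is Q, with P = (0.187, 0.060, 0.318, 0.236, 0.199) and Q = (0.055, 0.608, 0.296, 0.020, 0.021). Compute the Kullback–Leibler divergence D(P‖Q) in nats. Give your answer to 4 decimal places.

1.1427 nats

D(P‖Q) = Σ p·ln(p/q).
  0.187·ln(0.187/0.055) = 0.22885
  0.060·ln(0.060/0.608) = -0.13895
  0.318·ln(0.318/0.296) = 0.02280
  0.236·ln(0.236/0.020) = 0.58247
  0.199·ln(0.199/0.021) = 0.44751
D(P‖Q) = 1.1427 nats.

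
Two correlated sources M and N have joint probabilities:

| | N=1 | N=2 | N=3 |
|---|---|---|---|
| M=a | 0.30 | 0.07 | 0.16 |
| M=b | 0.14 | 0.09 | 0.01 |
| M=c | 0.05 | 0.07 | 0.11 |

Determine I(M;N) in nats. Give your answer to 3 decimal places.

Marginals: p(M) = (0.5300, 0.2400, 0.2300), p(N) = (0.4900, 0.2300, 0.2800).
I(M;N) = H(M) + H(N) − H(M,N).
H(M) = 1.0170, H(N) = 1.0440, H(M,N) = 1.9573.
I(M;N) = 1.0170 + 1.0440 − 1.9573 = 0.104 nats.

0.104 nats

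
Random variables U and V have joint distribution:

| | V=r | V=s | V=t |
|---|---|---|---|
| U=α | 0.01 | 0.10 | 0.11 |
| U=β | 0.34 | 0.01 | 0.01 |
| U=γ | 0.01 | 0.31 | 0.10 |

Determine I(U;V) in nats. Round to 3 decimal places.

0.513 nats

Marginals: p(U) = (0.2200, 0.3600, 0.4200), p(V) = (0.3600, 0.4200, 0.2200).
I(U;V) = H(U) + H(V) − H(U,V).
H(U) = 1.0653, H(V) = 1.0653, H(U,V) = 1.6174.
I(U;V) = 1.0653 + 1.0653 − 1.6174 = 0.513 nats.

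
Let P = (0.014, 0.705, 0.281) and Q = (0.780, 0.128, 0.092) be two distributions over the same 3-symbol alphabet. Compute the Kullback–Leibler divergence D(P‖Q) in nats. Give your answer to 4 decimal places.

1.4603 nats

D(P‖Q) = Σ p·ln(p/q).
  0.014·ln(0.014/0.780) = -0.05628
  0.705·ln(0.705/0.128) = 1.20285
  0.281·ln(0.281/0.092) = 0.31376
D(P‖Q) = 1.4603 nats.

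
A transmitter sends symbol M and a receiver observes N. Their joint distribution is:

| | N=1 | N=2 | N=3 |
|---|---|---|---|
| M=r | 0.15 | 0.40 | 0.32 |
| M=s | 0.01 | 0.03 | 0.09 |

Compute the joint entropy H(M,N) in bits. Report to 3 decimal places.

1.996 bits

H(M,N) = −Σ p(x,y)·log₂ p(x,y) over all 6 cells.
  cell (r,1): −0.15·log₂0.15 = 0.4105
  cell (r,2): −0.40·log₂0.40 = 0.5288
  cell (r,3): −0.32·log₂0.32 = 0.5260
  cell (s,1): −0.01·log₂0.01 = 0.0664
  cell (s,2): −0.03·log₂0.03 = 0.1518
  cell (s,3): −0.09·log₂0.09 = 0.3127
Sum = 1.996 bits.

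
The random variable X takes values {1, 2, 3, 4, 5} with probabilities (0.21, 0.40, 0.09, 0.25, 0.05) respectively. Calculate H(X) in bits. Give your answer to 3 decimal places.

2.030 bits

H(X) = −Σ p·log₂ p.
  −(0.21)·log₂(0.21) = 0.4728
  −(0.40)·log₂(0.40) = 0.5288
  −(0.09)·log₂(0.09) = 0.3127
  −(0.25)·log₂(0.25) = 0.5000
  −(0.05)·log₂(0.05) = 0.2161
Sum: 0.4728 + 0.5288 + 0.3127 + 0.5000 + 0.2161 = 2.030 bits.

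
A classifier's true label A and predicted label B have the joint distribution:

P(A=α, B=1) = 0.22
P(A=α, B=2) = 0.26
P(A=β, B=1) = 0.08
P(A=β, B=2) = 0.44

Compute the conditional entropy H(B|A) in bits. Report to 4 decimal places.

0.7997 bits

Marginals: p(A) = (0.4800, 0.5200), p(B) = (0.3000, 0.7000).
H(B|A) = Σ p(A) · H(B|A=·).
  A=α: p=0.4800, H(B|A=α) = 0.9950
  A=β: p=0.5200, H(B|A=β) = 0.6194
Weighted sum = 0.7997 bits.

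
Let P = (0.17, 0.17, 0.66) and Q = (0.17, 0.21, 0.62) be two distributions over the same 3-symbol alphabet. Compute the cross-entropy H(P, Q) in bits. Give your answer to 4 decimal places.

1.2725 bits

H(P,Q) = −Σ p·log₂ q.
  −0.17·log₂(0.17) = 0.43459
  −0.17·log₂(0.21) = 0.38276
  −0.66·log₂(0.62) = 0.45518
H(P,Q) = 1.2725 bits.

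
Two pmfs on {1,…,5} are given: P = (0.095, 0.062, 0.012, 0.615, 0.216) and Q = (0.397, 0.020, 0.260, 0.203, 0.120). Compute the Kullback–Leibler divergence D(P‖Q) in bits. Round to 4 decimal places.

1.0186 bits

D(P‖Q) = Σ p·log₂(p/q).
  0.095·log₂(0.095/0.397) = -0.19600
  0.062·log₂(0.062/0.020) = 0.10120
  0.012·log₂(0.012/0.260) = -0.05325
  0.615·log₂(0.615/0.203) = 0.98345
  0.216·log₂(0.216/0.120) = 0.18317
D(P‖Q) = 1.0186 bits.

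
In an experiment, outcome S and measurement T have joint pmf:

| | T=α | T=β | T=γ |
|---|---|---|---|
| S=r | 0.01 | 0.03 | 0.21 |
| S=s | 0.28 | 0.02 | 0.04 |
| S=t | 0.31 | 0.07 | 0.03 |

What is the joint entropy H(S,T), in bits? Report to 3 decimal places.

2.448 bits

H(S,T) = −Σ p(x,y)·log₂ p(x,y) over all 9 cells.
  cell (r,α): −0.01·log₂0.01 = 0.0664
  cell (r,β): −0.03·log₂0.03 = 0.1518
  cell (r,γ): −0.21·log₂0.21 = 0.4728
  cell (s,α): −0.28·log₂0.28 = 0.5142
  cell (s,β): −0.02·log₂0.02 = 0.1129
  cell (s,γ): −0.04·log₂0.04 = 0.1858
  cell (t,α): −0.31·log₂0.31 = 0.5238
  cell (t,β): −0.07·log₂0.07 = 0.2686
  cell (t,γ): −0.03·log₂0.03 = 0.1518
Sum = 2.448 bits.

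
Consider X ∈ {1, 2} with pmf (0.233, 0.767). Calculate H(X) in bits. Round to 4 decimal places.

0.7832 bits

H(X) = −Σ p·log₂ p.
  −(0.233)·log₂(0.233) = 0.48967
  −(0.767)·log₂(0.767) = 0.29353
Sum: 0.48967 + 0.29353 = 0.7832 bits.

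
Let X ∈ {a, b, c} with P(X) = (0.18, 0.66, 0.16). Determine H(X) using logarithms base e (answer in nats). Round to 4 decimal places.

H(X) = −Σ p·ln p.
  −(0.18)·ln(0.18) = 0.30866
  −(0.66)·ln(0.66) = 0.27424
  −(0.16)·ln(0.16) = 0.29321
Sum: 0.30866 + 0.27424 + 0.29321 = 0.8761 nats.

0.8761 nats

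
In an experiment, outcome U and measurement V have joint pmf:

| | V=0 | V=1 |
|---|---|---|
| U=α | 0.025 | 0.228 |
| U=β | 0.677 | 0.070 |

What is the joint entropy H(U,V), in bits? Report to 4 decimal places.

1.2689 bits

H(U,V) = −Σ p(x,y)·log₂ p(x,y) over all 4 cells.
  cell (α,0): −0.025·log₂0.025 = 0.13305
  cell (α,1): −0.228·log₂0.228 = 0.48630
  cell (β,0): −0.677·log₂0.677 = 0.38100
  cell (β,1): −0.070·log₂0.070 = 0.26856
Sum = 1.2689 bits.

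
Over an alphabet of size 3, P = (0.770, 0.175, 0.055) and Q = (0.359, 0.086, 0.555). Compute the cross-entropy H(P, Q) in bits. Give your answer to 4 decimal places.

1.8042 bits

H(P,Q) = −Σ p·log₂ q.
  −0.770·log₂(0.359) = 1.13802
  −0.175·log₂(0.086) = 0.61942
  −0.055·log₂(0.555) = 0.04672
H(P,Q) = 1.8042 bits.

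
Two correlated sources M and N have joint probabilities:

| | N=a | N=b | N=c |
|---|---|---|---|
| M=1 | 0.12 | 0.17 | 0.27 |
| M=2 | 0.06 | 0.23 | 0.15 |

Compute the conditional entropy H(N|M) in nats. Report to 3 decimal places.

Marginals: p(M) = (0.5600, 0.4400), p(N) = (0.1800, 0.4000, 0.4200).
H(N|M) = Σ p(M) · H(N|M=·).
  M=1: p=0.5600, H(N|M=1) = 1.0437
  M=2: p=0.4400, H(N|M=2) = 0.9777
Weighted sum = 1.015 nats.

1.015 nats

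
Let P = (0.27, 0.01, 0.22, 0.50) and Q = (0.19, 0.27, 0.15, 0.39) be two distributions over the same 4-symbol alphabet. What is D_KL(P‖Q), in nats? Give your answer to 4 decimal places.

D(P‖Q) = Σ p·ln(p/q).
  0.27·ln(0.27/0.19) = 0.09488
  0.01·ln(0.01/0.27) = -0.03296
  0.22·ln(0.22/0.15) = 0.08426
  0.50·ln(0.50/0.39) = 0.12423
D(P‖Q) = 0.2704 nats.

0.2704 nats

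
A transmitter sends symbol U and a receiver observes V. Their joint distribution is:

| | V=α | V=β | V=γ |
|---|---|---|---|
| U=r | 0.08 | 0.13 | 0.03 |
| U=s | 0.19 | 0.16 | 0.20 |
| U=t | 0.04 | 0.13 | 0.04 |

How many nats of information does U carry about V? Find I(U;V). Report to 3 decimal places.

0.054 nats

Marginals: p(U) = (0.2400, 0.5500, 0.2100), p(V) = (0.3100, 0.4200, 0.2700).
I(U;V) = Σ p(x,y)·ln[p(x,y)/(p(x)p(y))].
  (r,α): 0.08·ln(1.0753) = 0.0058
  (r,β): 0.13·ln(1.2897) = 0.0331
  (r,γ): 0.03·ln(0.4630) = -0.0231
  (s,α): 0.19·ln(1.1144) = 0.0206
  (s,β): 0.16·ln(0.6926) = -0.0588
  (s,γ): 0.20·ln(1.3468) = 0.0595
  (t,α): 0.04·ln(0.6144) = -0.0195
  (t,β): 0.13·ln(1.4739) = 0.0504
  (t,γ): 0.04·ln(0.7055) = -0.0140
Sum = 0.054 nats.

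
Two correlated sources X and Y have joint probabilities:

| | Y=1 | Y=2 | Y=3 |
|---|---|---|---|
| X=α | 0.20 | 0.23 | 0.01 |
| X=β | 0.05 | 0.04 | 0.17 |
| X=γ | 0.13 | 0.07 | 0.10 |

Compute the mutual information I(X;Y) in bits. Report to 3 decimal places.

0.283 bits

Marginals: p(X) = (0.4400, 0.2600, 0.3000), p(Y) = (0.3800, 0.3400, 0.2800).
I(X;Y) = Σ p(x,y)·log₂[p(x,y)/(p(x)p(y))].
  (α,1): 0.20·log₂(1.1962) = 0.0517
  (α,2): 0.23·log₂(1.5374) = 0.1427
  (α,3): 0.01·log₂(0.0812) = -0.0362
  (β,1): 0.05·log₂(0.5061) = -0.0491
  (β,2): 0.04·log₂(0.4525) = -0.0458
  (β,3): 0.17·log₂(2.3352) = 0.2080
  (γ,1): 0.13·log₂(1.1404) = 0.0246
  (γ,2): 0.07·log₂(0.6863) = -0.0380
  (γ,3): 0.10·log₂(1.1905) = 0.0252
Sum = 0.283 bits.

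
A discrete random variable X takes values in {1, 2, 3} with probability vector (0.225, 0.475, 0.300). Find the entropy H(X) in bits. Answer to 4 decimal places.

H(X) = −Σ p·log₂ p.
  −(0.225)·log₂(0.225) = 0.48420
  −(0.475)·log₂(0.475) = 0.51015
  −(0.300)·log₂(0.300) = 0.52109
Sum: 0.48420 + 0.51015 + 0.52109 = 1.5154 bits.

1.5154 bits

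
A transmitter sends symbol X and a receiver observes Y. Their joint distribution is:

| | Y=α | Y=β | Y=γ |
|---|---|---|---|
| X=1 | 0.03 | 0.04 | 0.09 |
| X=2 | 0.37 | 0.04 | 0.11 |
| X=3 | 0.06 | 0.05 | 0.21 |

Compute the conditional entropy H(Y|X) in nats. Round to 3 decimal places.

0.839 nats

Chain rule: H(Y|X) = H(X,Y) − H(X).
Marginals: p(X) = (0.1600, 0.5200, 0.3200), p(Y) = (0.4600, 0.1300, 0.4100).
H(X,Y) = 1.8364 nats; H(X) = 0.9979 nats.
H(Y|X) = 1.8364 − 0.9979 = 0.839 nats.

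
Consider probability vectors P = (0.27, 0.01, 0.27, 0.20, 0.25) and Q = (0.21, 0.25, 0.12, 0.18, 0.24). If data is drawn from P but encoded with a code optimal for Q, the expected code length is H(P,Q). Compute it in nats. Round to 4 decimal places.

1.7074 nats

H(P,Q) = −Σ p·ln q.
  −0.27·ln(0.21) = 0.42137
  −0.01·ln(0.25) = 0.01386
  −0.27·ln(0.12) = 0.57247
  −0.20·ln(0.18) = 0.34296
  −0.25·ln(0.24) = 0.35678
H(P,Q) = 1.7074 nats.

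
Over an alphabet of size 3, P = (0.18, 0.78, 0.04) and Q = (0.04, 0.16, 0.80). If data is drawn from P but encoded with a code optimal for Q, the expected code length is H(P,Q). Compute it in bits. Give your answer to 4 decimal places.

2.9110 bits

H(P,Q) = −Σ p·log₂ q.
  −0.18·log₂(0.04) = 0.83589
  −0.78·log₂(0.16) = 2.06221
  −0.04·log₂(0.80) = 0.01288
H(P,Q) = 2.9110 bits.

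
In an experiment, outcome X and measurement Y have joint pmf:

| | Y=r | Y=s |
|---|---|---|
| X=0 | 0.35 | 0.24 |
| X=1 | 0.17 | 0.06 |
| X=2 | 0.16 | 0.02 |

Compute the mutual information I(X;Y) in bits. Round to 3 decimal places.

Marginals: p(X) = (0.5900, 0.2300, 0.1800), p(Y) = (0.6800, 0.3200).
I(X;Y) = Σ p(x,y)·log₂[p(x,y)/(p(x)p(y))].
  (0,r): 0.35·log₂(0.8724) = -0.0689
  (0,s): 0.24·log₂(1.2712) = 0.0831
  (1,r): 0.17·log₂(1.0870) = 0.0205
  (1,s): 0.06·log₂(0.8152) = -0.0177
  (2,r): 0.16·log₂(1.3072) = 0.0618
  (2,s): 0.02·log₂(0.3472) = -0.0305
Sum = 0.048 bits.

0.048 bits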